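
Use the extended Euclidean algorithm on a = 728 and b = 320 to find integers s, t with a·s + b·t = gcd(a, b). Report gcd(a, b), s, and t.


Euclidean algorithm on (728, 320) — divide until remainder is 0:
  728 = 2 · 320 + 88
  320 = 3 · 88 + 56
  88 = 1 · 56 + 32
  56 = 1 · 32 + 24
  32 = 1 · 24 + 8
  24 = 3 · 8 + 0
gcd(728, 320) = 8.
Track Bezout coefficients alongside the remainders: start with r₀ = 728 = a·1 + b·0 (s = 1, t = 0) and r₁ = 320 = a·0 + b·1 (s = 0, t = 1); each new remainder r_{k+1} = r_{k-1} − q_k·r_k inherits s_{k+1} = s_{k-1} − q_k·s_k, t_{k+1} = t_{k-1} − q_k·t_k, so r_k = a·s_k + b·t_k at every step:
  q = 2: r = 88, s = 1 − 2·0 = 1, t = 0 − 2·1 = -2  (check: 728·1 + 320·(-2) = 88)
  q = 3: r = 56, s = 0 − 3·1 = -3, t = 1 − 3·(-2) = 7  (check: 728·(-3) + 320·7 = 56)
  q = 1: r = 32, s = 1 − 1·(-3) = 4, t = -2 − 1·7 = -9  (check: 728·4 + 320·(-9) = 32)
  q = 1: r = 24, s = -3 − 1·4 = -7, t = 7 − 1·(-9) = 16  (check: 728·(-7) + 320·16 = 24)
  q = 1: r = 8, s = 4 − 1·(-7) = 11, t = -9 − 1·16 = -25  (check: 728·11 + 320·(-25) = 8)
The row with r = 8 (the gcd) gives the Bezout coefficients s = 11, t = -25.
Result: 728 · (11) + 320 · (-25) = 8.

gcd(728, 320) = 8; s = 11, t = -25 (check: 728·11 + 320·(-25) = 8).


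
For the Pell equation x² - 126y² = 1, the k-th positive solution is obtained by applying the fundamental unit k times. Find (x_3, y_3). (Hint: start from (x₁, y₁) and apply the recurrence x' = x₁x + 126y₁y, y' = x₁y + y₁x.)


Step 1: Find the fundamental solution (x₁, y₁) of x² - 126y² = 1.
  Expand √126 as a continued fraction. a₀ = ⌊√126⌋ = 11; iterate m_{k+1} = d_k·a_k − m_k, d_{k+1} = (126 − m_{k+1}²)/d_k, a_{k+1} = ⌊(a₀ + m_{k+1})/d_{k+1}⌋ (starting m₀ = 0, d₀ = 1), with convergents p_k = a_k·p_{k-1} + p_{k-2}, q_k = a_k·q_{k-1} + q_{k-2} (p₋₁ = 1, q₋₁ = 0):
  k = 0: a₀ = 11; p₀/q₀ = 11/1; p₀² − 126·q₀² = 121 − 126 = -5.
  k = 1: m = 11, d = 5, a = ⌊(11 + 11)/5⌋ = 4; p/q = (4·11 + 1)/(4·1 + 0) = 45/4; p² − 126·q² = 2025 − 2016 = 9.
  k = 2: m = 9, d = 9, a = ⌊(11 + 9)/9⌋ = 2; p/q = (2·45 + 11)/(2·4 + 1) = 101/9; p² − 126·q² = 10201 − 10206 = -5.
  k = 3: m = 9, d = 5, a = ⌊(11 + 9)/5⌋ = 4; p/q = (4·101 + 45)/(4·9 + 4) = 449/40; p² − 126·q² = 201601 − 201600 = 1.
  The first convergent with p² − 126·q² = 1 gives the fundamental solution (x₁, y₁) = (449, 40).
Step 2: Apply the recurrence (x_{n+1}, y_{n+1}) = (x₁x_n + 126y₁y_n, x₁y_n + y₁x_n) repeatedly.
  From (x_1, y_1) = (449, 40): x_2 = 449·449 + 126·40·40 = 403201; y_2 = 449·40 + 40·449 = 35920.
  From (x_2, y_2) = (403201, 35920): x_3 = 449·403201 + 126·40·35920 = 362074049; y_3 = 449·35920 + 40·403201 = 32256120.
Step 3: Verify x_3² - 126·y_3² = 131097616959254401 - 131097616959254400 = 1 (should be 1). ✓

(x_1, y_1) = (449, 40); (x_3, y_3) = (362074049, 32256120).


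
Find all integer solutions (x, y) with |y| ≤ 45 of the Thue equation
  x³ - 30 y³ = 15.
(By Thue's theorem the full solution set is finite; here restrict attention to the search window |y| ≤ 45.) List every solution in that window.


The equation is x³ - 30y³ = 15. For fixed y, x³ = 30·y³ + 15, so a solution requires the RHS to be a perfect cube.
Strategy: iterate y from -45 to 45, compute RHS = 30·y³ + 15, and check whether it is a (positive or negative) perfect cube.
Check small values of y:
  y = 0: RHS = 15 is not a perfect cube.
  y = 1: RHS = 45 is not a perfect cube.
  y = -1: RHS = -15 is not a perfect cube.
  y = 2: RHS = 255 is not a perfect cube.
  y = -2: RHS = -225 is not a perfect cube.
  y = 3: RHS = 825 is not a perfect cube.
  y = -3: RHS = -795 is not a perfect cube.
Continuing the search up to |y| = 45 finds no solutions either.
No (x, y) in the scanned range satisfies the equation.

No integer solutions with |y| ≤ 45.


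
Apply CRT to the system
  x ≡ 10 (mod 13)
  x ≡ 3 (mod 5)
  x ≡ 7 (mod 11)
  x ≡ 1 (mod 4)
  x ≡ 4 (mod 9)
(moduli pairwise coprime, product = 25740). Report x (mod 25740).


Product of moduli M = 13 · 5 · 11 · 4 · 9 = 25740.
Merge one congruence at a time:
  Start: x ≡ 10 (mod 13).
  Combine with x ≡ 3 (mod 5); new modulus lcm = 65.
    Write x = 10 + 13·t and substitute into x ≡ 3 (mod 5): 13·t ≡ 3 − 10 = -7 (mod 5).
    Reduce coefficients mod 5: 3·t ≡ 3 (mod 5).
    The inverse of 3 mod 5 is 2 (since 3·2 = 6 = 1·5 + 1), so t ≡ 2·3 = 6 ≡ 1 (mod 5).
    Then x = 10 + 13·1 = 23, valid modulo lcm(13, 5) = 65: x ≡ 23 (mod 65).
  Combine with x ≡ 7 (mod 11); new modulus lcm = 715.
    Write x = 23 + 65·t and substitute into x ≡ 7 (mod 11): 65·t ≡ 7 − 23 = -16 (mod 11).
    Reduce coefficients mod 11: 10·t ≡ 6 (mod 11).
    The inverse of 10 mod 11 is 10 (since 10·10 = 100 = 9·11 + 1), so t ≡ 10·6 = 60 ≡ 5 (mod 11).
    Then x = 23 + 65·5 = 348, valid modulo lcm(65, 11) = 715: x ≡ 348 (mod 715).
  Combine with x ≡ 1 (mod 4); new modulus lcm = 2860.
    Write x = 348 + 715·t and substitute into x ≡ 1 (mod 4): 715·t ≡ 1 − 348 = -347 (mod 4).
    Reduce coefficients mod 4: 3·t ≡ 1 (mod 4).
    The inverse of 3 mod 4 is 3 (since 3·3 = 9 = 2·4 + 1), so t ≡ 3·1 = 3 ≡ 3 (mod 4).
    Then x = 348 + 715·3 = 2493, valid modulo lcm(715, 4) = 2860: x ≡ 2493 (mod 2860).
  Combine with x ≡ 4 (mod 9); new modulus lcm = 25740.
    Write x = 2493 + 2860·t and substitute into x ≡ 4 (mod 9): 2860·t ≡ 4 − 2493 = -2489 (mod 9).
    Reduce coefficients mod 9: 7·t ≡ 4 (mod 9).
    The inverse of 7 mod 9 is 4 (since 7·4 = 28 = 3·9 + 1), so t ≡ 4·4 = 16 ≡ 7 (mod 9).
    Then x = 2493 + 2860·7 = 22513, valid modulo lcm(2860, 9) = 25740: x ≡ 22513 (mod 25740).
Verify against each original: 22513 mod 13 = 10, 22513 mod 5 = 3, 22513 mod 11 = 7, 22513 mod 4 = 1, 22513 mod 9 = 4.

x ≡ 22513 (mod 25740).


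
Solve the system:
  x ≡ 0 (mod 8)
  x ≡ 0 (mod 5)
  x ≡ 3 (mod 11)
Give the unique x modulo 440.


Moduli 8, 5, 11 are pairwise coprime; by CRT there is a unique solution modulo M = 8 · 5 · 11 = 440.
Solve pairwise, accumulating the modulus:
  Start with x ≡ 0 (mod 8).
  Combine with x ≡ 0 (mod 5): since gcd(8, 5) = 1, we get a unique residue mod 40.
    Write x = 0 + 8·t and substitute into x ≡ 0 (mod 5): 8·t ≡ 0 − 0 = 0 (mod 5).
    Reduce coefficients mod 5: 3·t ≡ 0 (mod 5).
    The inverse of 3 mod 5 is 2 (since 3·2 = 6 = 1·5 + 1), so t ≡ 2·0 = 0 ≡ 0 (mod 5).
    Then x = 0 + 8·0 = 0, valid modulo lcm(8, 5) = 40: x ≡ 0 (mod 40).
  Combine with x ≡ 3 (mod 11): since gcd(40, 11) = 1, we get a unique residue mod 440.
    Write x = 0 + 40·t and substitute into x ≡ 3 (mod 11): 40·t ≡ 3 − 0 = 3 (mod 11).
    Reduce coefficients mod 11: 7·t ≡ 3 (mod 11).
    The inverse of 7 mod 11 is 8 (since 7·8 = 56 = 5·11 + 1), so t ≡ 8·3 = 24 ≡ 2 (mod 11).
    Then x = 0 + 40·2 = 80, valid modulo lcm(40, 11) = 440: x ≡ 80 (mod 440).
Verify: 80 mod 8 = 0 ✓, 80 mod 5 = 0 ✓, 80 mod 11 = 3 ✓.

x ≡ 80 (mod 440).


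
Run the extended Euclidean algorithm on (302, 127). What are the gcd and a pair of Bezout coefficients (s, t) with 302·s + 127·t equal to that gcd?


Euclidean algorithm on (302, 127) — divide until remainder is 0:
  302 = 2 · 127 + 48
  127 = 2 · 48 + 31
  48 = 1 · 31 + 17
  31 = 1 · 17 + 14
  17 = 1 · 14 + 3
  14 = 4 · 3 + 2
  3 = 1 · 2 + 1
  2 = 2 · 1 + 0
gcd(302, 127) = 1.
Track Bezout coefficients alongside the remainders: start with r₀ = 302 = a·1 + b·0 (s = 1, t = 0) and r₁ = 127 = a·0 + b·1 (s = 0, t = 1); each new remainder r_{k+1} = r_{k-1} − q_k·r_k inherits s_{k+1} = s_{k-1} − q_k·s_k, t_{k+1} = t_{k-1} − q_k·t_k, so r_k = a·s_k + b·t_k at every step:
  q = 2: r = 48, s = 1 − 2·0 = 1, t = 0 − 2·1 = -2  (check: 302·1 + 127·(-2) = 48)
  q = 2: r = 31, s = 0 − 2·1 = -2, t = 1 − 2·(-2) = 5  (check: 302·(-2) + 127·5 = 31)
  q = 1: r = 17, s = 1 − 1·(-2) = 3, t = -2 − 1·5 = -7  (check: 302·3 + 127·(-7) = 17)
  q = 1: r = 14, s = -2 − 1·3 = -5, t = 5 − 1·(-7) = 12  (check: 302·(-5) + 127·12 = 14)
  q = 1: r = 3, s = 3 − 1·(-5) = 8, t = -7 − 1·12 = -19  (check: 302·8 + 127·(-19) = 3)
  q = 4: r = 2, s = -5 − 4·8 = -37, t = 12 − 4·(-19) = 88  (check: 302·(-37) + 127·88 = 2)
  q = 1: r = 1, s = 8 − 1·(-37) = 45, t = -19 − 1·88 = -107  (check: 302·45 + 127·(-107) = 1)
The row with r = 1 (the gcd) gives the Bezout coefficients s = 45, t = -107.
Result: 302 · (45) + 127 · (-107) = 1.

gcd(302, 127) = 1; s = 45, t = -107 (check: 302·45 + 127·(-107) = 1).


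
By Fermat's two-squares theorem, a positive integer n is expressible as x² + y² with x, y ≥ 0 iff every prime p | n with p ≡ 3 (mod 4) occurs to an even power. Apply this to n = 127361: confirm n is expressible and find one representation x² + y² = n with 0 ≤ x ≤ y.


Step 1: Factor n = 127361 = 13 · 97 · 101.
Step 2: Check the mod-4 condition on each prime factor: 13 ≡ 1 (mod 4), exponent 1; 97 ≡ 1 (mod 4), exponent 1; 101 ≡ 1 (mod 4), exponent 1.
All primes ≡ 3 (mod 4) appear to even exponent (or don't appear), so by the two-squares theorem n IS expressible as a sum of two squares.
Step 3: Build a representation. Here n = 13 · 97 · 101 is a product of primes ≡ 1 (mod 4). Each prime p ≡ 1 (mod 4) is itself a sum of two squares; find a² by testing p − a² for a perfect square:
  13: 13 − 1² = 12, 13 − 2² = 9 = 3² ⇒ 13 = 2² + 3².
  97: 97 − 1² = 96, 97 − 2² = 93, 97 − 3² = 88, 97 − 4² = 81 = 9² ⇒ 97 = 4² + 9².
  101: 101 − 1² = 100 = 10² ⇒ 101 = 1² + 10².
  Combine using the Brahmagupta–Fibonacci identity (a² + b²)(c² + d²) = (ac − bd)² + (ad + bc)² = (ac + bd)² + (ad − bc)²:
  13 · 97 = 1261: from (2² + 3²)(4² + 9²), take (2·4 − 3·9, 2·9 + 3·4) = (8 − 27, 18 + 12) = (-19, 30); dropping signs (only squares matter) gives (19, 30); check 19² + 30² = 361 + 900 = 1261 ✓.
  1261 · 101 = 127361: from (19² + 30²)(1² + 10²), take (19·1 − 30·10, 19·10 + 30·1) = (19 − 300, 190 + 30) = (-281, 220); dropping signs (only squares matter) gives (281, 220); check 281² + 220² = 78961 + 48400 = 127361 ✓.
Step 4: Order so x ≤ y and verify: 220² + 281² = 48400 + 78961 = 127361 = n. ✓

n = 127361 = 220² + 281² (one valid representation with x ≤ y).


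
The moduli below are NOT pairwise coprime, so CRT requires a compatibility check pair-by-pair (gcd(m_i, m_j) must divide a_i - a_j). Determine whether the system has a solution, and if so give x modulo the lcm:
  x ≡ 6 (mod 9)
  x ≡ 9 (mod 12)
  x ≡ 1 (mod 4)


Moduli 9, 12, 4 are not pairwise coprime, so CRT works modulo lcm(m_i) when all pairwise compatibility conditions hold.
Pairwise compatibility: gcd(m_i, m_j) must divide a_i - a_j for every pair.
Merge one congruence at a time:
  Start: x ≡ 6 (mod 9).
  Combine with x ≡ 9 (mod 12): gcd(9, 12) = 3; 9 - 6 = 3, which IS divisible by 3, so compatible.
    Write x = 6 + 9·t and substitute into x ≡ 9 (mod 12): 9·t ≡ 9 − 6 = 3 (mod 12).
    Divide the congruence (and modulus) by g = 3: 3·t ≡ 1 (mod 4).
    The inverse of 3 mod 4 is 3 (since 3·3 = 9 = 2·4 + 1), so t ≡ 3·1 = 3 ≡ 3 (mod 4).
    Then x = 6 + 9·3 = 33, valid modulo lcm(9, 12) = 36: x ≡ 33 (mod 36).
  Combine with x ≡ 1 (mod 4): gcd(36, 4) = 4; 1 - 33 = -32, which IS divisible by 4, so compatible.
    Write x = 33 + 36·t and substitute into x ≡ 1 (mod 4): 36·t ≡ 1 − 33 = -32 (mod 4).
    Divide the congruence (and modulus) by g = 4: 9·t ≡ -8 (mod 1).
    Modulo 1 every t works; take t = 0.
    Then x = 33 + 36·0 = 33, valid modulo lcm(36, 4) = 36: x ≡ 33 (mod 36).
Verify: 33 mod 9 = 6, 33 mod 12 = 9, 33 mod 4 = 1.

x ≡ 33 (mod 36).


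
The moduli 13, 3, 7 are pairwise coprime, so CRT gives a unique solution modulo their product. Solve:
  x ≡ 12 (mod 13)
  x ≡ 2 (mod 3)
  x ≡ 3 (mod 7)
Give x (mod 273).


Moduli 13, 3, 7 are pairwise coprime; by CRT there is a unique solution modulo M = 13 · 3 · 7 = 273.
Solve pairwise, accumulating the modulus:
  Start with x ≡ 12 (mod 13).
  Combine with x ≡ 2 (mod 3): since gcd(13, 3) = 1, we get a unique residue mod 39.
    Write x = 12 + 13·t and substitute into x ≡ 2 (mod 3): 13·t ≡ 2 − 12 = -10 (mod 3).
    Reduce coefficients mod 3: 1·t ≡ 2 (mod 3).
    So t ≡ 2 (mod 3).
    Then x = 12 + 13·2 = 38, valid modulo lcm(13, 3) = 39: x ≡ 38 (mod 39).
  Combine with x ≡ 3 (mod 7): since gcd(39, 7) = 1, we get a unique residue mod 273.
    Write x = 38 + 39·t and substitute into x ≡ 3 (mod 7): 39·t ≡ 3 − 38 = -35 (mod 7).
    Reduce coefficients mod 7: 4·t ≡ 0 (mod 7).
    The inverse of 4 mod 7 is 2 (since 4·2 = 8 = 1·7 + 1), so t ≡ 2·0 = 0 ≡ 0 (mod 7).
    Then x = 38 + 39·0 = 38, valid modulo lcm(39, 7) = 273: x ≡ 38 (mod 273).
Verify: 38 mod 13 = 12 ✓, 38 mod 3 = 2 ✓, 38 mod 7 = 3 ✓.

x ≡ 38 (mod 273).


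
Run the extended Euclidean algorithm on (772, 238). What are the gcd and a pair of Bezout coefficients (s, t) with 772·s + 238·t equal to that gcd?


Euclidean algorithm on (772, 238) — divide until remainder is 0:
  772 = 3 · 238 + 58
  238 = 4 · 58 + 6
  58 = 9 · 6 + 4
  6 = 1 · 4 + 2
  4 = 2 · 2 + 0
gcd(772, 238) = 2.
Track Bezout coefficients alongside the remainders: start with r₀ = 772 = a·1 + b·0 (s = 1, t = 0) and r₁ = 238 = a·0 + b·1 (s = 0, t = 1); each new remainder r_{k+1} = r_{k-1} − q_k·r_k inherits s_{k+1} = s_{k-1} − q_k·s_k, t_{k+1} = t_{k-1} − q_k·t_k, so r_k = a·s_k + b·t_k at every step:
  q = 3: r = 58, s = 1 − 3·0 = 1, t = 0 − 3·1 = -3  (check: 772·1 + 238·(-3) = 58)
  q = 4: r = 6, s = 0 − 4·1 = -4, t = 1 − 4·(-3) = 13  (check: 772·(-4) + 238·13 = 6)
  q = 9: r = 4, s = 1 − 9·(-4) = 37, t = -3 − 9·13 = -120  (check: 772·37 + 238·(-120) = 4)
  q = 1: r = 2, s = -4 − 1·37 = -41, t = 13 − 1·(-120) = 133  (check: 772·(-41) + 238·133 = 2)
The row with r = 2 (the gcd) gives the Bezout coefficients s = -41, t = 133.
Result: 772 · (-41) + 238 · (133) = 2.

gcd(772, 238) = 2; s = -41, t = 133 (check: 772·(-41) + 238·133 = 2).


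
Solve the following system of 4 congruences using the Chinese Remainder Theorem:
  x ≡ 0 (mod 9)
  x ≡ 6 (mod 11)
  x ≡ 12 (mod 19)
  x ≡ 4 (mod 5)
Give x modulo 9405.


Product of moduli M = 9 · 11 · 19 · 5 = 9405.
Merge one congruence at a time:
  Start: x ≡ 0 (mod 9).
  Combine with x ≡ 6 (mod 11); new modulus lcm = 99.
    Write x = 0 + 9·t and substitute into x ≡ 6 (mod 11): 9·t ≡ 6 − 0 = 6 (mod 11).
    The inverse of 9 mod 11 is 5 (since 9·5 = 45 = 4·11 + 1), so t ≡ 5·6 = 30 ≡ 8 (mod 11).
    Then x = 0 + 9·8 = 72, valid modulo lcm(9, 11) = 99: x ≡ 72 (mod 99).
  Combine with x ≡ 12 (mod 19); new modulus lcm = 1881.
    Write x = 72 + 99·t and substitute into x ≡ 12 (mod 19): 99·t ≡ 12 − 72 = -60 (mod 19).
    Reduce coefficients mod 19: 4·t ≡ 16 (mod 19).
    The inverse of 4 mod 19 is 5 (since 4·5 = 20 = 1·19 + 1), so t ≡ 5·16 = 80 ≡ 4 (mod 19).
    Then x = 72 + 99·4 = 468, valid modulo lcm(99, 19) = 1881: x ≡ 468 (mod 1881).
  Combine with x ≡ 4 (mod 5); new modulus lcm = 9405.
    Write x = 468 + 1881·t and substitute into x ≡ 4 (mod 5): 1881·t ≡ 4 − 468 = -464 (mod 5).
    Reduce coefficients mod 5: 1·t ≡ 1 (mod 5).
    So t ≡ 1 (mod 5).
    Then x = 468 + 1881·1 = 2349, valid modulo lcm(1881, 5) = 9405: x ≡ 2349 (mod 9405).
Verify against each original: 2349 mod 9 = 0, 2349 mod 11 = 6, 2349 mod 19 = 12, 2349 mod 5 = 4.

x ≡ 2349 (mod 9405).


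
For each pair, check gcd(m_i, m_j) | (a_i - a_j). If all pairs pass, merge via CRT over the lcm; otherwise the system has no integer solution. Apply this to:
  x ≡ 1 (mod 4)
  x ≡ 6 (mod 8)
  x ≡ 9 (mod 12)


Moduli 4, 8, 12 are not pairwise coprime, so CRT works modulo lcm(m_i) when all pairwise compatibility conditions hold.
Pairwise compatibility: gcd(m_i, m_j) must divide a_i - a_j for every pair.
Merge one congruence at a time:
  Start: x ≡ 1 (mod 4).
  Combine with x ≡ 6 (mod 8): gcd(4, 8) = 4, and 6 - 1 = 5 is NOT divisible by 4.
    ⇒ system is inconsistent (no integer solution).

No solution (the system is inconsistent).


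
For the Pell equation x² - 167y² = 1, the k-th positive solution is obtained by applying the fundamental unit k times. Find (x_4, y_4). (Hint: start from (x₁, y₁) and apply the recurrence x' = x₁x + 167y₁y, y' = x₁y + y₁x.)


Step 1: Find the fundamental solution (x₁, y₁) of x² - 167y² = 1.
  Expand √167 as a continued fraction. a₀ = ⌊√167⌋ = 12; iterate m_{k+1} = d_k·a_k − m_k, d_{k+1} = (167 − m_{k+1}²)/d_k, a_{k+1} = ⌊(a₀ + m_{k+1})/d_{k+1}⌋ (starting m₀ = 0, d₀ = 1), with convergents p_k = a_k·p_{k-1} + p_{k-2}, q_k = a_k·q_{k-1} + q_{k-2} (p₋₁ = 1, q₋₁ = 0):
  k = 0: a₀ = 12; p₀/q₀ = 12/1; p₀² − 167·q₀² = 144 − 167 = -23.
  k = 1: m = 12, d = 23, a = ⌊(12 + 12)/23⌋ = 1; p/q = (1·12 + 1)/(1·1 + 0) = 13/1; p² − 167·q² = 169 − 167 = 2.
  k = 2: m = 11, d = 2, a = ⌊(12 + 11)/2⌋ = 11; p/q = (11·13 + 12)/(11·1 + 1) = 155/12; p² − 167·q² = 24025 − 24048 = -23.
  k = 3: m = 11, d = 23, a = ⌊(12 + 11)/23⌋ = 1; p/q = (1·155 + 13)/(1·12 + 1) = 168/13; p² − 167·q² = 28224 − 28223 = 1.
  The first convergent with p² − 167·q² = 1 gives the fundamental solution (x₁, y₁) = (168, 13).
Step 2: Apply the recurrence (x_{n+1}, y_{n+1}) = (x₁x_n + 167y₁y_n, x₁y_n + y₁x_n) repeatedly.
  From (x_1, y_1) = (168, 13): x_2 = 168·168 + 167·13·13 = 56447; y_2 = 168·13 + 13·168 = 4368.
  From (x_2, y_2) = (56447, 4368): x_3 = 168·56447 + 167·13·4368 = 18966024; y_3 = 168·4368 + 13·56447 = 1467635.
  From (x_3, y_3) = (18966024, 1467635): x_4 = 168·18966024 + 167·13·1467635 = 6372527617; y_4 = 168·1467635 + 13·18966024 = 493120992.
Step 3: Verify x_4² - 167·y_4² = 40609108229427698689 - 40609108229427698688 = 1 (should be 1). ✓

(x_1, y_1) = (168, 13); (x_4, y_4) = (6372527617, 493120992).


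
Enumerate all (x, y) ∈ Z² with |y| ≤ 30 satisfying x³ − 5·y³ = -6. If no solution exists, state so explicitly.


The equation is x³ - 5y³ = -6. For fixed y, x³ = 5·y³ − 6, so a solution requires the RHS to be a perfect cube.
Strategy: iterate y from -30 to 30, compute RHS = 5·y³ − 6, and check whether it is a (positive or negative) perfect cube.
Check small values of y:
  y = 0: RHS = -6 is not a perfect cube.
  y = 1: RHS = -1 = (-1)³ ⇒ x = -1 works.
  y = -1: RHS = -11 is not a perfect cube.
  y = 2: RHS = 34 is not a perfect cube.
  y = -2: RHS = -46 is not a perfect cube.
  y = 3: RHS = 129 is not a perfect cube.
  y = -3: RHS = -141 is not a perfect cube.
Continuing the search up to |y| = 30 finds no further solutions beyond those listed.
Collected solutions: (-1, 1).

Solutions (with |y| ≤ 30): (-1, 1).


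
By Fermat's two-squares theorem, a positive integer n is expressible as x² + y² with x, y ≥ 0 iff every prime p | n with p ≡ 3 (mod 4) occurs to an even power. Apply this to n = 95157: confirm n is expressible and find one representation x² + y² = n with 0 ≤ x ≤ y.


Step 1: Factor n = 95157 = 3^2 · 97 · 109.
Step 2: Check the mod-4 condition on each prime factor: 3 ≡ 3 (mod 4), exponent 2 (must be even); 97 ≡ 1 (mod 4), exponent 1; 109 ≡ 1 (mod 4), exponent 1.
All primes ≡ 3 (mod 4) appear to even exponent (or don't appear), so by the two-squares theorem n IS expressible as a sum of two squares.
Step 3: Build a representation. Group n = k² · m with k = 3 and m = 97 · 109 = 10573 (a product of primes ≡ 1 (mod 4)); a representation of m scales to one of n via (k·x)² + (k·y)² = k²(x² + y²). Each prime p ≡ 1 (mod 4) is itself a sum of two squares; find a² by testing p − a² for a perfect square:
  97: 97 − 1² = 96, 97 − 2² = 93, 97 − 3² = 88, 97 − 4² = 81 = 9² ⇒ 97 = 4² + 9².
  109: 109 − 1² = 108, 109 − 2² = 105, 109 − 3² = 100 = 10² ⇒ 109 = 3² + 10².
  Combine using the Brahmagupta–Fibonacci identity (a² + b²)(c² + d²) = (ac − bd)² + (ad + bc)² = (ac + bd)² + (ad − bc)²:
  97 · 109 = 10573: from (4² + 9²)(3² + 10²), take (4·3 − 9·10, 4·10 + 9·3) = (12 − 90, 40 + 27) = (-78, 67); dropping signs (only squares matter) gives (78, 67); check 78² + 67² = 6084 + 4489 = 10573 ✓.
  Scale by k = 3: (3·78, 3·67) = (234, 201).
Step 4: Order so x ≤ y and verify: 201² + 234² = 40401 + 54756 = 95157 = n. ✓

n = 95157 = 201² + 234² (one valid representation with x ≤ y).


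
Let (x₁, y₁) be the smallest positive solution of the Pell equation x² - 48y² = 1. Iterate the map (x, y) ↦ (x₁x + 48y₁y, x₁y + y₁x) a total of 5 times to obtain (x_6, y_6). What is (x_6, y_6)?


Step 1: Find the fundamental solution (x₁, y₁) of x² - 48y² = 1.
  Expand √48 as a continued fraction. a₀ = ⌊√48⌋ = 6; iterate m_{k+1} = d_k·a_k − m_k, d_{k+1} = (48 − m_{k+1}²)/d_k, a_{k+1} = ⌊(a₀ + m_{k+1})/d_{k+1}⌋ (starting m₀ = 0, d₀ = 1), with convergents p_k = a_k·p_{k-1} + p_{k-2}, q_k = a_k·q_{k-1} + q_{k-2} (p₋₁ = 1, q₋₁ = 0):
  k = 0: a₀ = 6; p₀/q₀ = 6/1; p₀² − 48·q₀² = 36 − 48 = -12.
  k = 1: m = 6, d = 12, a = ⌊(6 + 6)/12⌋ = 1; p/q = (1·6 + 1)/(1·1 + 0) = 7/1; p² − 48·q² = 49 − 48 = 1.
  The first convergent with p² − 48·q² = 1 gives the fundamental solution (x₁, y₁) = (7, 1).
Step 2: Apply the recurrence (x_{n+1}, y_{n+1}) = (x₁x_n + 48y₁y_n, x₁y_n + y₁x_n) repeatedly.
  From (x_1, y_1) = (7, 1): x_2 = 7·7 + 48·1·1 = 97; y_2 = 7·1 + 1·7 = 14.
  From (x_2, y_2) = (97, 14): x_3 = 7·97 + 48·1·14 = 1351; y_3 = 7·14 + 1·97 = 195.
  From (x_3, y_3) = (1351, 195): x_4 = 7·1351 + 48·1·195 = 18817; y_4 = 7·195 + 1·1351 = 2716.
  From (x_4, y_4) = (18817, 2716): x_5 = 7·18817 + 48·1·2716 = 262087; y_5 = 7·2716 + 1·18817 = 37829.
  From (x_5, y_5) = (262087, 37829): x_6 = 7·262087 + 48·1·37829 = 3650401; y_6 = 7·37829 + 1·262087 = 526890.
Step 3: Verify x_6² - 48·y_6² = 13325427460801 - 13325427460800 = 1 (should be 1). ✓

(x_1, y_1) = (7, 1); (x_6, y_6) = (3650401, 526890).


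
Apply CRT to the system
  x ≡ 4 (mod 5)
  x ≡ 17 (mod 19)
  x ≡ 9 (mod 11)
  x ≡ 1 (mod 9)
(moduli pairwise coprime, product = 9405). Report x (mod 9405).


Product of moduli M = 5 · 19 · 11 · 9 = 9405.
Merge one congruence at a time:
  Start: x ≡ 4 (mod 5).
  Combine with x ≡ 17 (mod 19); new modulus lcm = 95.
    Write x = 4 + 5·t and substitute into x ≡ 17 (mod 19): 5·t ≡ 17 − 4 = 13 (mod 19).
    The inverse of 5 mod 19 is 4 (since 5·4 = 20 = 1·19 + 1), so t ≡ 4·13 = 52 ≡ 14 (mod 19).
    Then x = 4 + 5·14 = 74, valid modulo lcm(5, 19) = 95: x ≡ 74 (mod 95).
  Combine with x ≡ 9 (mod 11); new modulus lcm = 1045.
    Write x = 74 + 95·t and substitute into x ≡ 9 (mod 11): 95·t ≡ 9 − 74 = -65 (mod 11).
    Reduce coefficients mod 11: 7·t ≡ 1 (mod 11).
    The inverse of 7 mod 11 is 8 (since 7·8 = 56 = 5·11 + 1), so t ≡ 8·1 = 8 ≡ 8 (mod 11).
    Then x = 74 + 95·8 = 834, valid modulo lcm(95, 11) = 1045: x ≡ 834 (mod 1045).
  Combine with x ≡ 1 (mod 9); new modulus lcm = 9405.
    Write x = 834 + 1045·t and substitute into x ≡ 1 (mod 9): 1045·t ≡ 1 − 834 = -833 (mod 9).
    Reduce coefficients mod 9: 1·t ≡ 4 (mod 9).
    So t ≡ 4 (mod 9).
    Then x = 834 + 1045·4 = 5014, valid modulo lcm(1045, 9) = 9405: x ≡ 5014 (mod 9405).
Verify against each original: 5014 mod 5 = 4, 5014 mod 19 = 17, 5014 mod 11 = 9, 5014 mod 9 = 1.

x ≡ 5014 (mod 9405).


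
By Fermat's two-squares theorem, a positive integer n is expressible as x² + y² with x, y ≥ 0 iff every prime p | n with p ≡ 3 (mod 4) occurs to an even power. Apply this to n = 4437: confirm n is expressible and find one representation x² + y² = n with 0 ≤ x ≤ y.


Step 1: Factor n = 4437 = 3^2 · 17 · 29.
Step 2: Check the mod-4 condition on each prime factor: 3 ≡ 3 (mod 4), exponent 2 (must be even); 17 ≡ 1 (mod 4), exponent 1; 29 ≡ 1 (mod 4), exponent 1.
All primes ≡ 3 (mod 4) appear to even exponent (or don't appear), so by the two-squares theorem n IS expressible as a sum of two squares.
Step 3: Build a representation. Group n = k² · m with k = 3 and m = 17 · 29 = 493 (a product of primes ≡ 1 (mod 4)); a representation of m scales to one of n via (k·x)² + (k·y)² = k²(x² + y²). Each prime p ≡ 1 (mod 4) is itself a sum of two squares; find a² by testing p − a² for a perfect square:
  17: 17 − 1² = 16 = 4² ⇒ 17 = 1² + 4².
  29: 29 − 1² = 28, 29 − 2² = 25 = 5² ⇒ 29 = 2² + 5².
  Combine using the Brahmagupta–Fibonacci identity (a² + b²)(c² + d²) = (ac − bd)² + (ad + bc)² = (ac + bd)² + (ad − bc)²:
  17 · 29 = 493: from (1² + 4²)(2² + 5²), take (1·2 − 4·5, 1·5 + 4·2) = (2 − 20, 5 + 8) = (-18, 13); dropping signs (only squares matter) gives (18, 13); check 18² + 13² = 324 + 169 = 493 ✓.
  Scale by k = 3: (3·18, 3·13) = (54, 39).
Step 4: Order so x ≤ y and verify: 39² + 54² = 1521 + 2916 = 4437 = n. ✓

n = 4437 = 39² + 54² (one valid representation with x ≤ y).


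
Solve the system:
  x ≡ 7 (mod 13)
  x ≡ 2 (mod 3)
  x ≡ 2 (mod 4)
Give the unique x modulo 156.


Moduli 13, 3, 4 are pairwise coprime; by CRT there is a unique solution modulo M = 13 · 3 · 4 = 156.
Solve pairwise, accumulating the modulus:
  Start with x ≡ 7 (mod 13).
  Combine with x ≡ 2 (mod 3): since gcd(13, 3) = 1, we get a unique residue mod 39.
    Write x = 7 + 13·t and substitute into x ≡ 2 (mod 3): 13·t ≡ 2 − 7 = -5 (mod 3).
    Reduce coefficients mod 3: 1·t ≡ 1 (mod 3).
    So t ≡ 1 (mod 3).
    Then x = 7 + 13·1 = 20, valid modulo lcm(13, 3) = 39: x ≡ 20 (mod 39).
  Combine with x ≡ 2 (mod 4): since gcd(39, 4) = 1, we get a unique residue mod 156.
    Write x = 20 + 39·t and substitute into x ≡ 2 (mod 4): 39·t ≡ 2 − 20 = -18 (mod 4).
    Reduce coefficients mod 4: 3·t ≡ 2 (mod 4).
    The inverse of 3 mod 4 is 3 (since 3·3 = 9 = 2·4 + 1), so t ≡ 3·2 = 6 ≡ 2 (mod 4).
    Then x = 20 + 39·2 = 98, valid modulo lcm(39, 4) = 156: x ≡ 98 (mod 156).
Verify: 98 mod 13 = 7 ✓, 98 mod 3 = 2 ✓, 98 mod 4 = 2 ✓.

x ≡ 98 (mod 156).


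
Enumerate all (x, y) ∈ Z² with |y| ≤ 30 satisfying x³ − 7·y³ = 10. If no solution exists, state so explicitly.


The equation is x³ - 7y³ = 10. For fixed y, x³ = 7·y³ + 10, so a solution requires the RHS to be a perfect cube.
Strategy: iterate y from -30 to 30, compute RHS = 7·y³ + 10, and check whether it is a (positive or negative) perfect cube.
Check small values of y:
  y = 0: RHS = 10 is not a perfect cube.
  y = 1: RHS = 17 is not a perfect cube.
  y = -1: RHS = 3 is not a perfect cube.
  y = 2: RHS = 66 is not a perfect cube.
  y = -2: RHS = -46 is not a perfect cube.
  y = 3: RHS = 199 is not a perfect cube.
  y = -3: RHS = -179 is not a perfect cube.
Continuing the search up to |y| = 30 finds no solutions either.
No (x, y) in the scanned range satisfies the equation.

No integer solutions with |y| ≤ 30.


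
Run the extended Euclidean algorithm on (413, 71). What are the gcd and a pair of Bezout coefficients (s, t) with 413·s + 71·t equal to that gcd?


Euclidean algorithm on (413, 71) — divide until remainder is 0:
  413 = 5 · 71 + 58
  71 = 1 · 58 + 13
  58 = 4 · 13 + 6
  13 = 2 · 6 + 1
  6 = 6 · 1 + 0
gcd(413, 71) = 1.
Track Bezout coefficients alongside the remainders: start with r₀ = 413 = a·1 + b·0 (s = 1, t = 0) and r₁ = 71 = a·0 + b·1 (s = 0, t = 1); each new remainder r_{k+1} = r_{k-1} − q_k·r_k inherits s_{k+1} = s_{k-1} − q_k·s_k, t_{k+1} = t_{k-1} − q_k·t_k, so r_k = a·s_k + b·t_k at every step:
  q = 5: r = 58, s = 1 − 5·0 = 1, t = 0 − 5·1 = -5  (check: 413·1 + 71·(-5) = 58)
  q = 1: r = 13, s = 0 − 1·1 = -1, t = 1 − 1·(-5) = 6  (check: 413·(-1) + 71·6 = 13)
  q = 4: r = 6, s = 1 − 4·(-1) = 5, t = -5 − 4·6 = -29  (check: 413·5 + 71·(-29) = 6)
  q = 2: r = 1, s = -1 − 2·5 = -11, t = 6 − 2·(-29) = 64  (check: 413·(-11) + 71·64 = 1)
The row with r = 1 (the gcd) gives the Bezout coefficients s = -11, t = 64.
Result: 413 · (-11) + 71 · (64) = 1.

gcd(413, 71) = 1; s = -11, t = 64 (check: 413·(-11) + 71·64 = 1).


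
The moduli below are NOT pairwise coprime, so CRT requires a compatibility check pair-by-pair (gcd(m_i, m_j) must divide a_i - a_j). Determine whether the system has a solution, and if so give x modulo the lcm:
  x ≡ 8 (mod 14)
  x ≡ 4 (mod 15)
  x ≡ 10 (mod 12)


Moduli 14, 15, 12 are not pairwise coprime, so CRT works modulo lcm(m_i) when all pairwise compatibility conditions hold.
Pairwise compatibility: gcd(m_i, m_j) must divide a_i - a_j for every pair.
Merge one congruence at a time:
  Start: x ≡ 8 (mod 14).
  Combine with x ≡ 4 (mod 15): gcd(14, 15) = 1; 4 - 8 = -4, which IS divisible by 1, so compatible.
    Write x = 8 + 14·t and substitute into x ≡ 4 (mod 15): 14·t ≡ 4 − 8 = -4 (mod 15).
    Reduce coefficients mod 15: 14·t ≡ 11 (mod 15).
    The inverse of 14 mod 15 is 14 (since 14·14 = 196 = 13·15 + 1), so t ≡ 14·11 = 154 ≡ 4 (mod 15).
    Then x = 8 + 14·4 = 64, valid modulo lcm(14, 15) = 210: x ≡ 64 (mod 210).
  Combine with x ≡ 10 (mod 12): gcd(210, 12) = 6; 10 - 64 = -54, which IS divisible by 6, so compatible.
    Write x = 64 + 210·t and substitute into x ≡ 10 (mod 12): 210·t ≡ 10 − 64 = -54 (mod 12).
    Divide the congruence (and modulus) by g = 6: 35·t ≡ -9 (mod 2).
    Reduce coefficients mod 2: 1·t ≡ 1 (mod 2).
    So t ≡ 1 (mod 2).
    Then x = 64 + 210·1 = 274, valid modulo lcm(210, 12) = 420: x ≡ 274 (mod 420).
Verify: 274 mod 14 = 8, 274 mod 15 = 4, 274 mod 12 = 10.

x ≡ 274 (mod 420).


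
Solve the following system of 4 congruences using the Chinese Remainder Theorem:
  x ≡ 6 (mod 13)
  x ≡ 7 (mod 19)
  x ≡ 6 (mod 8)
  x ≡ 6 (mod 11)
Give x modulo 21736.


Product of moduli M = 13 · 19 · 8 · 11 = 21736.
Merge one congruence at a time:
  Start: x ≡ 6 (mod 13).
  Combine with x ≡ 7 (mod 19); new modulus lcm = 247.
    Write x = 6 + 13·t and substitute into x ≡ 7 (mod 19): 13·t ≡ 7 − 6 = 1 (mod 19).
    The inverse of 13 mod 19 is 3 (since 13·3 = 39 = 2·19 + 1), so t ≡ 3·1 = 3 ≡ 3 (mod 19).
    Then x = 6 + 13·3 = 45, valid modulo lcm(13, 19) = 247: x ≡ 45 (mod 247).
  Combine with x ≡ 6 (mod 8); new modulus lcm = 1976.
    Write x = 45 + 247·t and substitute into x ≡ 6 (mod 8): 247·t ≡ 6 − 45 = -39 (mod 8).
    Reduce coefficients mod 8: 7·t ≡ 1 (mod 8).
    The inverse of 7 mod 8 is 7 (since 7·7 = 49 = 6·8 + 1), so t ≡ 7·1 = 7 ≡ 7 (mod 8).
    Then x = 45 + 247·7 = 1774, valid modulo lcm(247, 8) = 1976: x ≡ 1774 (mod 1976).
  Combine with x ≡ 6 (mod 11); new modulus lcm = 21736.
    Write x = 1774 + 1976·t and substitute into x ≡ 6 (mod 11): 1976·t ≡ 6 − 1774 = -1768 (mod 11).
    Reduce coefficients mod 11: 7·t ≡ 3 (mod 11).
    The inverse of 7 mod 11 is 8 (since 7·8 = 56 = 5·11 + 1), so t ≡ 8·3 = 24 ≡ 2 (mod 11).
    Then x = 1774 + 1976·2 = 5726, valid modulo lcm(1976, 11) = 21736: x ≡ 5726 (mod 21736).
Verify against each original: 5726 mod 13 = 6, 5726 mod 19 = 7, 5726 mod 8 = 6, 5726 mod 11 = 6.

x ≡ 5726 (mod 21736).


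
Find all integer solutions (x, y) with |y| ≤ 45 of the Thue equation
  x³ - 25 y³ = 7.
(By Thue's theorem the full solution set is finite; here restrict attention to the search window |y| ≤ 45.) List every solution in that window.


The equation is x³ - 25y³ = 7. For fixed y, x³ = 25·y³ + 7, so a solution requires the RHS to be a perfect cube.
Strategy: iterate y from -45 to 45, compute RHS = 25·y³ + 7, and check whether it is a (positive or negative) perfect cube.
Check small values of y:
  y = 0: RHS = 7 is not a perfect cube.
  y = 1: RHS = 32 is not a perfect cube.
  y = -1: RHS = -18 is not a perfect cube.
  y = 2: RHS = 207 is not a perfect cube.
  y = -2: RHS = -193 is not a perfect cube.
  y = 3: RHS = 682 is not a perfect cube.
  y = -3: RHS = -668 is not a perfect cube.
Continuing the search up to |y| = 45 finds no solutions either.
No (x, y) in the scanned range satisfies the equation.

No integer solutions with |y| ≤ 45.


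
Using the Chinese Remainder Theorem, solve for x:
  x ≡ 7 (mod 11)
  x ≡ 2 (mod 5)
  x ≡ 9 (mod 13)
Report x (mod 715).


Moduli 11, 5, 13 are pairwise coprime; by CRT there is a unique solution modulo M = 11 · 5 · 13 = 715.
Solve pairwise, accumulating the modulus:
  Start with x ≡ 7 (mod 11).
  Combine with x ≡ 2 (mod 5): since gcd(11, 5) = 1, we get a unique residue mod 55.
    Write x = 7 + 11·t and substitute into x ≡ 2 (mod 5): 11·t ≡ 2 − 7 = -5 (mod 5).
    Reduce coefficients mod 5: 1·t ≡ 0 (mod 5).
    So t ≡ 0 (mod 5).
    Then x = 7 + 11·0 = 7, valid modulo lcm(11, 5) = 55: x ≡ 7 (mod 55).
  Combine with x ≡ 9 (mod 13): since gcd(55, 13) = 1, we get a unique residue mod 715.
    Write x = 7 + 55·t and substitute into x ≡ 9 (mod 13): 55·t ≡ 9 − 7 = 2 (mod 13).
    Reduce coefficients mod 13: 3·t ≡ 2 (mod 13).
    The inverse of 3 mod 13 is 9 (since 3·9 = 27 = 2·13 + 1), so t ≡ 9·2 = 18 ≡ 5 (mod 13).
    Then x = 7 + 55·5 = 282, valid modulo lcm(55, 13) = 715: x ≡ 282 (mod 715).
Verify: 282 mod 11 = 7 ✓, 282 mod 5 = 2 ✓, 282 mod 13 = 9 ✓.

x ≡ 282 (mod 715).


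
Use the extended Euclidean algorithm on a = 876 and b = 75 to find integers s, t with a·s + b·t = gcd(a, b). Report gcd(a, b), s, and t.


Euclidean algorithm on (876, 75) — divide until remainder is 0:
  876 = 11 · 75 + 51
  75 = 1 · 51 + 24
  51 = 2 · 24 + 3
  24 = 8 · 3 + 0
gcd(876, 75) = 3.
Track Bezout coefficients alongside the remainders: start with r₀ = 876 = a·1 + b·0 (s = 1, t = 0) and r₁ = 75 = a·0 + b·1 (s = 0, t = 1); each new remainder r_{k+1} = r_{k-1} − q_k·r_k inherits s_{k+1} = s_{k-1} − q_k·s_k, t_{k+1} = t_{k-1} − q_k·t_k, so r_k = a·s_k + b·t_k at every step:
  q = 11: r = 51, s = 1 − 11·0 = 1, t = 0 − 11·1 = -11  (check: 876·1 + 75·(-11) = 51)
  q = 1: r = 24, s = 0 − 1·1 = -1, t = 1 − 1·(-11) = 12  (check: 876·(-1) + 75·12 = 24)
  q = 2: r = 3, s = 1 − 2·(-1) = 3, t = -11 − 2·12 = -35  (check: 876·3 + 75·(-35) = 3)
The row with r = 3 (the gcd) gives the Bezout coefficients s = 3, t = -35.
Result: 876 · (3) + 75 · (-35) = 3.

gcd(876, 75) = 3; s = 3, t = -35 (check: 876·3 + 75·(-35) = 3).


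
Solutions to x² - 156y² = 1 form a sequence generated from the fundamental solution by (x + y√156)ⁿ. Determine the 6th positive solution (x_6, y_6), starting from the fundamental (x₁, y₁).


Step 1: Find the fundamental solution (x₁, y₁) of x² - 156y² = 1.
  Expand √156 as a continued fraction. a₀ = ⌊√156⌋ = 12; iterate m_{k+1} = d_k·a_k − m_k, d_{k+1} = (156 − m_{k+1}²)/d_k, a_{k+1} = ⌊(a₀ + m_{k+1})/d_{k+1}⌋ (starting m₀ = 0, d₀ = 1), with convergents p_k = a_k·p_{k-1} + p_{k-2}, q_k = a_k·q_{k-1} + q_{k-2} (p₋₁ = 1, q₋₁ = 0):
  k = 0: a₀ = 12; p₀/q₀ = 12/1; p₀² − 156·q₀² = 144 − 156 = -12.
  k = 1: m = 12, d = 12, a = ⌊(12 + 12)/12⌋ = 2; p/q = (2·12 + 1)/(2·1 + 0) = 25/2; p² − 156·q² = 625 − 624 = 1.
  The first convergent with p² − 156·q² = 1 gives the fundamental solution (x₁, y₁) = (25, 2).
Step 2: Apply the recurrence (x_{n+1}, y_{n+1}) = (x₁x_n + 156y₁y_n, x₁y_n + y₁x_n) repeatedly.
  From (x_1, y_1) = (25, 2): x_2 = 25·25 + 156·2·2 = 1249; y_2 = 25·2 + 2·25 = 100.
  From (x_2, y_2) = (1249, 100): x_3 = 25·1249 + 156·2·100 = 62425; y_3 = 25·100 + 2·1249 = 4998.
  From (x_3, y_3) = (62425, 4998): x_4 = 25·62425 + 156·2·4998 = 3120001; y_4 = 25·4998 + 2·62425 = 249800.
  From (x_4, y_4) = (3120001, 249800): x_5 = 25·3120001 + 156·2·249800 = 155937625; y_5 = 25·249800 + 2·3120001 = 12485002.
  From (x_5, y_5) = (155937625, 12485002): x_6 = 25·155937625 + 156·2·12485002 = 7793761249; y_6 = 25·12485002 + 2·155937625 = 624000300.
Step 3: Verify x_6² - 156·y_6² = 60742714406414040001 - 60742714406414040000 = 1 (should be 1). ✓

(x_1, y_1) = (25, 2); (x_6, y_6) = (7793761249, 624000300).


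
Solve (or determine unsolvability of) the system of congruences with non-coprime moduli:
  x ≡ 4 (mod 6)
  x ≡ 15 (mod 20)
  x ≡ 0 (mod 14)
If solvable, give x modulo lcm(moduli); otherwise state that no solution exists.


Moduli 6, 20, 14 are not pairwise coprime, so CRT works modulo lcm(m_i) when all pairwise compatibility conditions hold.
Pairwise compatibility: gcd(m_i, m_j) must divide a_i - a_j for every pair.
Merge one congruence at a time:
  Start: x ≡ 4 (mod 6).
  Combine with x ≡ 15 (mod 20): gcd(6, 20) = 2, and 15 - 4 = 11 is NOT divisible by 2.
    ⇒ system is inconsistent (no integer solution).

No solution (the system is inconsistent).


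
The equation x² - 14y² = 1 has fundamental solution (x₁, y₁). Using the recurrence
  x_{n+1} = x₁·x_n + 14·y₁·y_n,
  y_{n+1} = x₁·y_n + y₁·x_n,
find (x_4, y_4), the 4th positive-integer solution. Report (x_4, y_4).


Step 1: Find the fundamental solution (x₁, y₁) of x² - 14y² = 1.
  Expand √14 as a continued fraction. a₀ = ⌊√14⌋ = 3; iterate m_{k+1} = d_k·a_k − m_k, d_{k+1} = (14 − m_{k+1}²)/d_k, a_{k+1} = ⌊(a₀ + m_{k+1})/d_{k+1}⌋ (starting m₀ = 0, d₀ = 1), with convergents p_k = a_k·p_{k-1} + p_{k-2}, q_k = a_k·q_{k-1} + q_{k-2} (p₋₁ = 1, q₋₁ = 0):
  k = 0: a₀ = 3; p₀/q₀ = 3/1; p₀² − 14·q₀² = 9 − 14 = -5.
  k = 1: m = 3, d = 5, a = ⌊(3 + 3)/5⌋ = 1; p/q = (1·3 + 1)/(1·1 + 0) = 4/1; p² − 14·q² = 16 − 14 = 2.
  k = 2: m = 2, d = 2, a = ⌊(3 + 2)/2⌋ = 2; p/q = (2·4 + 3)/(2·1 + 1) = 11/3; p² − 14·q² = 121 − 126 = -5.
  k = 3: m = 2, d = 5, a = ⌊(3 + 2)/5⌋ = 1; p/q = (1·11 + 4)/(1·3 + 1) = 15/4; p² − 14·q² = 225 − 224 = 1.
  The first convergent with p² − 14·q² = 1 gives the fundamental solution (x₁, y₁) = (15, 4).
Step 2: Apply the recurrence (x_{n+1}, y_{n+1}) = (x₁x_n + 14y₁y_n, x₁y_n + y₁x_n) repeatedly.
  From (x_1, y_1) = (15, 4): x_2 = 15·15 + 14·4·4 = 449; y_2 = 15·4 + 4·15 = 120.
  From (x_2, y_2) = (449, 120): x_3 = 15·449 + 14·4·120 = 13455; y_3 = 15·120 + 4·449 = 3596.
  From (x_3, y_3) = (13455, 3596): x_4 = 15·13455 + 14·4·3596 = 403201; y_4 = 15·3596 + 4·13455 = 107760.
Step 3: Verify x_4² - 14·y_4² = 162571046401 - 162571046400 = 1 (should be 1). ✓

(x_1, y_1) = (15, 4); (x_4, y_4) = (403201, 107760).


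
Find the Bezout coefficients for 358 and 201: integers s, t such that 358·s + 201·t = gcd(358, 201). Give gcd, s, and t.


Euclidean algorithm on (358, 201) — divide until remainder is 0:
  358 = 1 · 201 + 157
  201 = 1 · 157 + 44
  157 = 3 · 44 + 25
  44 = 1 · 25 + 19
  25 = 1 · 19 + 6
  19 = 3 · 6 + 1
  6 = 6 · 1 + 0
gcd(358, 201) = 1.
Track Bezout coefficients alongside the remainders: start with r₀ = 358 = a·1 + b·0 (s = 1, t = 0) and r₁ = 201 = a·0 + b·1 (s = 0, t = 1); each new remainder r_{k+1} = r_{k-1} − q_k·r_k inherits s_{k+1} = s_{k-1} − q_k·s_k, t_{k+1} = t_{k-1} − q_k·t_k, so r_k = a·s_k + b·t_k at every step:
  q = 1: r = 157, s = 1 − 1·0 = 1, t = 0 − 1·1 = -1  (check: 358·1 + 201·(-1) = 157)
  q = 1: r = 44, s = 0 − 1·1 = -1, t = 1 − 1·(-1) = 2  (check: 358·(-1) + 201·2 = 44)
  q = 3: r = 25, s = 1 − 3·(-1) = 4, t = -1 − 3·2 = -7  (check: 358·4 + 201·(-7) = 25)
  q = 1: r = 19, s = -1 − 1·4 = -5, t = 2 − 1·(-7) = 9  (check: 358·(-5) + 201·9 = 19)
  q = 1: r = 6, s = 4 − 1·(-5) = 9, t = -7 − 1·9 = -16  (check: 358·9 + 201·(-16) = 6)
  q = 3: r = 1, s = -5 − 3·9 = -32, t = 9 − 3·(-16) = 57  (check: 358·(-32) + 201·57 = 1)
The row with r = 1 (the gcd) gives the Bezout coefficients s = -32, t = 57.
Result: 358 · (-32) + 201 · (57) = 1.

gcd(358, 201) = 1; s = -32, t = 57 (check: 358·(-32) + 201·57 = 1).


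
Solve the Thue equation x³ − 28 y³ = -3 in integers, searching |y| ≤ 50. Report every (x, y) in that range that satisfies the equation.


The equation is x³ - 28y³ = -3. For fixed y, x³ = 28·y³ − 3, so a solution requires the RHS to be a perfect cube.
Strategy: iterate y from -50 to 50, compute RHS = 28·y³ − 3, and check whether it is a (positive or negative) perfect cube.
Check small values of y:
  y = 0: RHS = -3 is not a perfect cube.
  y = 1: RHS = 25 is not a perfect cube.
  y = -1: RHS = -31 is not a perfect cube.
  y = 2: RHS = 221 is not a perfect cube.
  y = -2: RHS = -227 is not a perfect cube.
  y = 3: RHS = 753 is not a perfect cube.
  y = -3: RHS = -759 is not a perfect cube.
Continuing the search up to |y| = 50 finds no solutions either.
No (x, y) in the scanned range satisfies the equation.

No integer solutions with |y| ≤ 50.
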